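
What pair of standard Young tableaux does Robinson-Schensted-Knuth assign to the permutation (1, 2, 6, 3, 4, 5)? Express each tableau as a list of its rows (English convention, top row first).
Insert each entry of the permutation into P by Schensted row insertion, recording in Q the position of each new cell.

Insert 1: appended to row 1. P = [[1]].
Insert 2: appended to row 1. P = [[1, 2]].
Insert 6: appended to row 1. P = [[1, 2, 6]].
Insert 3: 3 bumps 6 from row 1; 6 starts row 2. P = [[1, 2, 3], [6]].
Insert 4: appended to row 1. P = [[1, 2, 3, 4], [6]].
Insert 5: appended to row 1. P = [[1, 2, 3, 4, 5], [6]].

So P = [[1, 2, 3, 4, 5], [6]], Q = [[1, 2, 3, 5, 6], [4]].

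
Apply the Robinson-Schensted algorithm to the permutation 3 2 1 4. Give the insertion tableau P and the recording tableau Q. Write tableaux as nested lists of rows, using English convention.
Insert each entry of the permutation into P by Schensted row insertion, recording in Q the position of each new cell.

After inserting 3: P = [[3]].
After inserting 2: P = [[2], [3]].
After inserting 1: P = [[1], [2], [3]].
After inserting 4: P = [[1, 4], [2], [3]].

So P = [[1, 4], [2], [3]], Q = [[1, 4], [2], [3]].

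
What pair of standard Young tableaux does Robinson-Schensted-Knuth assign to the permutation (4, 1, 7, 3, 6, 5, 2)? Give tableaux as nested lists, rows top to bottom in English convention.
P = [[1, 2, 5], [3, 6], [4], [7]], Q = [[1, 3, 5], [2, 4], [6], [7]]

Insert each entry of the permutation into P by Schensted row insertion, recording in Q the position of each new cell.

Insert 4: appended to row 1. P = [[4]], Q = [[1]].
Insert 1: 1 bumps 4 from row 1; 4 starts row 2. P = [[1], [4]], Q = [[1], [2]].
Insert 7: appended to row 1. P = [[1, 7], [4]], Q = [[1, 3], [2]].
Insert 3: 3 bumps 7 from row 1; 7 appends to row 2. P = [[1, 3], [4, 7]], Q = [[1, 3], [2, 4]].
Insert 6: appended to row 1. P = [[1, 3, 6], [4, 7]], Q = [[1, 3, 5], [2, 4]].
Insert 5: 5 bumps 6 from row 1; 6 bumps 7 from row 2; 7 starts row 3. P = [[1, 3, 5], [4, 6], [7]], Q = [[1, 3, 5], [2, 4], [6]].
Insert 2: 2 bumps 3 from row 1; 3 bumps 4 from row 2; 4 bumps 7 from row 3; 7 starts row 4. P = [[1, 2, 5], [3, 6], [4], [7]], Q = [[1, 3, 5], [2, 4], [6], [7]].

So P = [[1, 2, 5], [3, 6], [4], [7]], Q = [[1, 3, 5], [2, 4], [6], [7]].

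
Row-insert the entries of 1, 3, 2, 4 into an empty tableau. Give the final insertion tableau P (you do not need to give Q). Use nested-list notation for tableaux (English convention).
P = [[1, 2, 4], [3]]

Insert 1: appended to row 1. P = [[1]].
Insert 3: appended to row 1. P = [[1, 3]].
Insert 2: 2 bumps 3 from row 1; 3 starts row 2. P = [[1, 2], [3]].
Insert 4: appended to row 1. P = [[1, 2, 4], [3]].

So P = [[1, 2, 4], [3]].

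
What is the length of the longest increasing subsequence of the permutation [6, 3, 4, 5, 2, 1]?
3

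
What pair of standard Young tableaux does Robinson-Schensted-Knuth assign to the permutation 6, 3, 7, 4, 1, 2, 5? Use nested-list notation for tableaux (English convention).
Insert each entry of the permutation into P by Schensted row insertion, recording in Q the position of each new cell.

Insert 6: appended to row 1. P = [[6]].
Insert 3: 3 bumps 6 from row 1; 6 starts row 2. P = [[3], [6]].
Insert 7: appended to row 1. P = [[3, 7], [6]].
Insert 4: 4 bumps 7 from row 1; 7 appends to row 2. P = [[3, 4], [6, 7]].
Insert 1: 1 bumps 3 from row 1; 3 bumps 6 from row 2; 6 starts row 3. P = [[1, 4], [3, 7], [6]].
Insert 2: 2 bumps 4 from row 1; 4 bumps 7 from row 2; 7 appends to row 3. P = [[1, 2], [3, 4], [6, 7]].
Insert 5: appended to row 1. P = [[1, 2, 5], [3, 4], [6, 7]].

So P = [[1, 2, 5], [3, 4], [6, 7]], Q = [[1, 3, 7], [2, 4], [5, 6]].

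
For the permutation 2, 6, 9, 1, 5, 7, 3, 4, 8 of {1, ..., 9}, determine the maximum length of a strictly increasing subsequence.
4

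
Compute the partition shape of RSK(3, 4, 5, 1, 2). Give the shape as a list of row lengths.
[3, 2]

Row-insert each entry into an empty tableau.

After inserting 3: P = [[3]].
After inserting 4: P = [[3, 4]].
After inserting 5: P = [[3, 4, 5]].
After inserting 1: P = [[1, 4, 5], [3]].
After inserting 2: P = [[1, 2, 5], [3, 4]].

The final insertion tableau P = [[1, 2, 5], [3, 4]] has shape [3, 2].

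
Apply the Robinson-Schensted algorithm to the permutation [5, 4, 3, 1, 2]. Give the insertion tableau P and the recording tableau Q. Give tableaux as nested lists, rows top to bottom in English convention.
P = [[1, 2], [3], [4], [5]], Q = [[1, 5], [2], [3], [4]]

Insert each entry of the permutation into P by Schensted row insertion, recording in Q the position of each new cell.

Insert 5: appended to row 1. P = [[5]].
Insert 4: 4 bumps 5 from row 1; 5 starts row 2. P = [[4], [5]].
Insert 3: 3 bumps 4 from row 1; 4 bumps 5 from row 2; 5 starts row 3. P = [[3], [4], [5]].
Insert 1: 1 bumps 3 from row 1; 3 bumps 4 from row 2; 4 bumps 5 from row 3; 5 starts row 4. P = [[1], [3], [4], [5]].
Insert 2: appended to row 1. P = [[1, 2], [3], [4], [5]].

So P = [[1, 2], [3], [4], [5]], Q = [[1, 5], [2], [3], [4]].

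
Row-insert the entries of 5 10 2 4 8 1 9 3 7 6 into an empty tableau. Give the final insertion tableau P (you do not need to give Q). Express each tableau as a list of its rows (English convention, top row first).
P = [[1, 3, 6, 9], [2, 4, 7], [5, 8], [10]]

After inserting 5: P = [[5]].
After inserting 10: P = [[5, 10]].
After inserting 2: P = [[2, 10], [5]].
After inserting 4: P = [[2, 4], [5, 10]].
After inserting 8: P = [[2, 4, 8], [5, 10]].
After inserting 1: P = [[1, 4, 8], [2, 10], [5]].
After inserting 9: P = [[1, 4, 8, 9], [2, 10], [5]].
After inserting 3: P = [[1, 3, 8, 9], [2, 4], [5, 10]].
After inserting 7: P = [[1, 3, 7, 9], [2, 4, 8], [5, 10]].
After inserting 6: P = [[1, 3, 6, 9], [2, 4, 7], [5, 8], [10]].

So P = [[1, 3, 6, 9], [2, 4, 7], [5, 8], [10]].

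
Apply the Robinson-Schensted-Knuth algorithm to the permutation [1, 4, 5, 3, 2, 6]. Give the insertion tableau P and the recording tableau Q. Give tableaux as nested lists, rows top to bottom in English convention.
P = [[1, 2, 5, 6], [3], [4]], Q = [[1, 2, 3, 6], [4], [5]]

Insert each entry of the permutation into P by Schensted row insertion, recording in Q the position of each new cell.

After inserting 1: P = [[1]].
After inserting 4: P = [[1, 4]].
After inserting 5: P = [[1, 4, 5]].
After inserting 3: P = [[1, 3, 5], [4]].
After inserting 2: P = [[1, 2, 5], [3], [4]].
After inserting 6: P = [[1, 2, 5, 6], [3], [4]].

So P = [[1, 2, 5, 6], [3], [4]], Q = [[1, 2, 3, 6], [4], [5]].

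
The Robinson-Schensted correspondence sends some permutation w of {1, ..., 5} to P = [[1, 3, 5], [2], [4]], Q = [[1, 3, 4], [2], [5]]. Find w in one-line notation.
4 2 3 5 1

Reverse the RSK construction: for i from n down to 1, find the cell of Q containing i, remove the entry at that cell from P, and reverse-bump it up through P; the value ejected from row 1 is w(i).

Step i=5: Q has 5 at row 3, column 1; remove 4 from row 3 of P and reverse-bump: 4 enters row 2 and ejects 2; 2 enters row 1 and ejects 1. So w(5) = 1. P is now [[2, 3, 5], [4]].
Step i=4: Q has 4 at row 1, column 3; remove that cell from P, ejecting 5. So w(4) = 5. P is now [[2, 3], [4]].
Step i=3: Q has 3 at row 1, column 2; remove that cell from P, ejecting 3. So w(3) = 3. P is now [[2], [4]].
Step i=2: Q has 2 at row 2, column 1; remove 4 from row 2 of P and reverse-bump: 4 enters row 1 and ejects 2. So w(2) = 2. P is now [[4]].
Step i=1: Q has 1 at row 1, column 1; remove that cell from P, ejecting 4. So w(1) = 4. P is now [].

So w = 4 2 3 5 1.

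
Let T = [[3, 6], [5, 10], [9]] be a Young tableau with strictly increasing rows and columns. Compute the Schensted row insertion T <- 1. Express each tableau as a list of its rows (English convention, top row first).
[[1, 6], [3, 10], [5], [9]]

In row 1, 1 replaces 3 (the leftmost entry greater than 1); 3 is bumped to row 2. In row 2, 3 replaces 5 (the leftmost entry greater than 3); 5 is bumped to row 3. In row 3, 5 replaces 9 (the leftmost entry greater than 5); 9 is bumped to row 4. 9 starts a new row 4. The new tableau is [[1, 6], [3, 10], [5], [9]].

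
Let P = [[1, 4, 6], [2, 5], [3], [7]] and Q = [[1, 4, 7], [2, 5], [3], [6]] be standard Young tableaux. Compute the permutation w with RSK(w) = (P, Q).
Reverse the RSK construction: for i from n down to 1, find the cell of Q containing i, remove the entry at that cell from P, and reverse-bump it up through P; the value ejected from row 1 is w(i).

Step i=7: Q has 7 at row 1, column 3; remove that cell from P, ejecting 6. So w(7) = 6. P is now [[1, 4], [2, 5], [3], [7]].
Step i=6: Q has 6 at row 4, column 1; remove 7 from row 4 of P and reverse-bump: 7 enters row 3 and ejects 3; 3 enters row 2 and ejects 2; 2 enters row 1 and ejects 1. So w(6) = 1. P is now [[2, 4], [3, 5], [7]].
Step i=5: Q has 5 at row 2, column 2; remove 5 from row 2 of P and reverse-bump: 5 enters row 1 and ejects 4. So w(5) = 4. P is now [[2, 5], [3], [7]].
Step i=4: Q has 4 at row 1, column 2; remove that cell from P, ejecting 5. So w(4) = 5. P is now [[2], [3], [7]].
Step i=3: Q has 3 at row 3, column 1; remove 7 from row 3 of P and reverse-bump: 7 enters row 2 and ejects 3; 3 enters row 1 and ejects 2. So w(3) = 2. P is now [[3], [7]].
Step i=2: Q has 2 at row 2, column 1; remove 7 from row 2 of P and reverse-bump: 7 enters row 1 and ejects 3. So w(2) = 3. P is now [[7]].
Step i=1: Q has 1 at row 1, column 1; remove that cell from P, ejecting 7. So w(1) = 7. P is now [].

So w = 7 3 2 5 4 1 6.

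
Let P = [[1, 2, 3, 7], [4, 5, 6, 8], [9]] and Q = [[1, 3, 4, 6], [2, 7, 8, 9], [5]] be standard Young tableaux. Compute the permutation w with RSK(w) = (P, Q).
9 4 5 6 1 8 2 3 7

Reverse the RSK construction: for i from n down to 1, find the cell of Q containing i, remove the entry at that cell from P, and reverse-bump it up through P; the value ejected from row 1 is w(i).

Step i=9: Q has 9 at row 2, column 4; remove 8 from row 2 of P and reverse-bump: 8 enters row 1 and ejects 7. So w(9) = 7. P is now [[1, 2, 3, 8], [4, 5, 6], [9]].
Step i=8: Q has 8 at row 2, column 3; remove 6 from row 2 of P and reverse-bump: 6 enters row 1 and ejects 3. So w(8) = 3. P is now [[1, 2, 6, 8], [4, 5], [9]].
Step i=7: Q has 7 at row 2, column 2; remove 5 from row 2 of P and reverse-bump: 5 enters row 1 and ejects 2. So w(7) = 2. P is now [[1, 5, 6, 8], [4], [9]].
Step i=6: Q has 6 at row 1, column 4; remove that cell from P, ejecting 8. So w(6) = 8. P is now [[1, 5, 6], [4], [9]].
Step i=5: Q has 5 at row 3, column 1; remove 9 from row 3 of P and reverse-bump: 9 enters row 2 and ejects 4; 4 enters row 1 and ejects 1. So w(5) = 1. P is now [[4, 5, 6], [9]].
Step i=4: Q has 4 at row 1, column 3; remove that cell from P, ejecting 6. So w(4) = 6. P is now [[4, 5], [9]].
Step i=3: Q has 3 at row 1, column 2; remove that cell from P, ejecting 5. So w(3) = 5. P is now [[4], [9]].
Step i=2: Q has 2 at row 2, column 1; remove 9 from row 2 of P and reverse-bump: 9 enters row 1 and ejects 4. So w(2) = 4. P is now [[9]].
Step i=1: Q has 1 at row 1, column 1; remove that cell from P, ejecting 9. So w(1) = 9. P is now [].

So w = 9 4 5 6 1 8 2 3 7.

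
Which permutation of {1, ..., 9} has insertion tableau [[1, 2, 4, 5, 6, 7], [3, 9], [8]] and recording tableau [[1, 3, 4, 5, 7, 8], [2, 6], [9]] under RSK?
8 1 3 4 9 5 6 7 2

Reverse the RSK construction: for i from n down to 1, find the cell of Q containing i, remove the entry at that cell from P, and reverse-bump it up through P; the value ejected from row 1 is w(i).

Step i=9: Q has 9 at row 3, column 1; remove 8 from row 3 of P and reverse-bump: 8 enters row 2 and ejects 3; 3 enters row 1 and ejects 2. So w(9) = 2. P is now [[1, 3, 4, 5, 6, 7], [8, 9]].
Step i=8: Q has 8 at row 1, column 6; remove that cell from P, ejecting 7. So w(8) = 7. P is now [[1, 3, 4, 5, 6], [8, 9]].
Step i=7: Q has 7 at row 1, column 5; remove that cell from P, ejecting 6. So w(7) = 6. P is now [[1, 3, 4, 5], [8, 9]].
Step i=6: Q has 6 at row 2, column 2; remove 9 from row 2 of P and reverse-bump: 9 enters row 1 and ejects 5. So w(6) = 5. P is now [[1, 3, 4, 9], [8]].
Step i=5: Q has 5 at row 1, column 4; remove that cell from P, ejecting 9. So w(5) = 9. P is now [[1, 3, 4], [8]].
Step i=4: Q has 4 at row 1, column 3; remove that cell from P, ejecting 4. So w(4) = 4. P is now [[1, 3], [8]].
Step i=3: Q has 3 at row 1, column 2; remove that cell from P, ejecting 3. So w(3) = 3. P is now [[1], [8]].
Step i=2: Q has 2 at row 2, column 1; remove 8 from row 2 of P and reverse-bump: 8 enters row 1 and ejects 1. So w(2) = 1. P is now [[8]].
Step i=1: Q has 1 at row 1, column 1; remove that cell from P, ejecting 8. So w(1) = 8. P is now [].

So w = 8 1 3 4 9 5 6 7 2.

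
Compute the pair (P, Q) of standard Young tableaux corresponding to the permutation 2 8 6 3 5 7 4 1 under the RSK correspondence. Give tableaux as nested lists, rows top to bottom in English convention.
P = [[1, 3, 4, 7], [2], [5], [6], [8]], Q = [[1, 2, 5, 6], [3], [4], [7], [8]]

Insert each entry of the permutation into P by Schensted row insertion, recording in Q the position of each new cell.

Insert 2: appended to row 1. P = [[2]], Q = [[1]].
Insert 8: appended to row 1. P = [[2, 8]], Q = [[1, 2]].
Insert 6: 6 bumps 8 from row 1; 8 starts row 2. P = [[2, 6], [8]], Q = [[1, 2], [3]].
Insert 3: 3 bumps 6 from row 1; 6 bumps 8 from row 2; 8 starts row 3. P = [[2, 3], [6], [8]], Q = [[1, 2], [3], [4]].
Insert 5: appended to row 1. P = [[2, 3, 5], [6], [8]], Q = [[1, 2, 5], [3], [4]].
Insert 7: appended to row 1. P = [[2, 3, 5, 7], [6], [8]], Q = [[1, 2, 5, 6], [3], [4]].
Insert 4: 4 bumps 5 from row 1; 5 bumps 6 from row 2; 6 bumps 8 from row 3; 8 starts row 4. P = [[2, 3, 4, 7], [5], [6], [8]], Q = [[1, 2, 5, 6], [3], [4], [7]].
Insert 1: 1 bumps 2 from row 1; 2 bumps 5 from row 2; 5 bumps 6 from row 3; 6 bumps 8 from row 4; 8 starts row 5. P = [[1, 3, 4, 7], [2], [5], [6], [8]], Q = [[1, 2, 5, 6], [3], [4], [7], [8]].

So P = [[1, 3, 4, 7], [2], [5], [6], [8]], Q = [[1, 2, 5, 6], [3], [4], [7], [8]].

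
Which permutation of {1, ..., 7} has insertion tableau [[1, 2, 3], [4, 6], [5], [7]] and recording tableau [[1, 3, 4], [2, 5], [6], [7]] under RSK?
Reverse the RSK construction: for i from n down to 1, find the cell of Q containing i, remove the entry at that cell from P, and reverse-bump it up through P; the value ejected from row 1 is w(i).

Step i=7: Q has 7 at row 4, column 1; remove 7 from row 4 of P and reverse-bump: 7 enters row 3 and ejects 5; 5 enters row 2 and ejects 4; 4 enters row 1 and ejects 3. So w(7) = 3. P is now [[1, 2, 4], [5, 6], [7]].
Step i=6: Q has 6 at row 3, column 1; remove 7 from row 3 of P and reverse-bump: 7 enters row 2 and ejects 6; 6 enters row 1 and ejects 4. So w(6) = 4. P is now [[1, 2, 6], [5, 7]].
Step i=5: Q has 5 at row 2, column 2; remove 7 from row 2 of P and reverse-bump: 7 enters row 1 and ejects 6. So w(5) = 6. P is now [[1, 2, 7], [5]].
Step i=4: Q has 4 at row 1, column 3; remove that cell from P, ejecting 7. So w(4) = 7. P is now [[1, 2], [5]].
Step i=3: Q has 3 at row 1, column 2; remove that cell from P, ejecting 2. So w(3) = 2. P is now [[1], [5]].
Step i=2: Q has 2 at row 2, column 1; remove 5 from row 2 of P and reverse-bump: 5 enters row 1 and ejects 1. So w(2) = 1. P is now [[5]].
Step i=1: Q has 1 at row 1, column 1; remove that cell from P, ejecting 5. So w(1) = 5. P is now [].

So w = 5 1 2 7 6 4 3.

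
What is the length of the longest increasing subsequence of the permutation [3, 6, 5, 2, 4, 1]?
2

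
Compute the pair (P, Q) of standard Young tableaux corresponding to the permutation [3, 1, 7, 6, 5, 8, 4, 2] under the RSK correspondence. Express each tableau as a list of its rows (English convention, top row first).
P = [[1, 2, 8], [3, 4], [5], [6], [7]], Q = [[1, 3, 6], [2, 4], [5], [7], [8]]

Insert each entry of the permutation into P by Schensted row insertion, recording in Q the position of each new cell.

Insert 3: appended to row 1. P = [[3]].
Insert 1: 1 bumps 3 from row 1; 3 starts row 2. P = [[1], [3]].
Insert 7: appended to row 1. P = [[1, 7], [3]].
Insert 6: 6 bumps 7 from row 1; 7 appends to row 2. P = [[1, 6], [3, 7]].
Insert 5: 5 bumps 6 from row 1; 6 bumps 7 from row 2; 7 starts row 3. P = [[1, 5], [3, 6], [7]].
Insert 8: appended to row 1. P = [[1, 5, 8], [3, 6], [7]].
Insert 4: 4 bumps 5 from row 1; 5 bumps 6 from row 2; 6 bumps 7 from row 3; 7 starts row 4. P = [[1, 4, 8], [3, 5], [6], [7]].
Insert 2: 2 bumps 4 from row 1; 4 bumps 5 from row 2; 5 bumps 6 from row 3; 6 bumps 7 from row 4; 7 starts row 5. P = [[1, 2, 8], [3, 4], [5], [6], [7]].

So P = [[1, 2, 8], [3, 4], [5], [6], [7]], Q = [[1, 3, 6], [2, 4], [5], [7], [8]].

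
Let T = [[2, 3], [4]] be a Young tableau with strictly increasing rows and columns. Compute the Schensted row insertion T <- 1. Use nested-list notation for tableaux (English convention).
In row 1, 1 replaces 2 (the leftmost entry greater than 1); 2 is bumped to row 2. In row 2, 2 replaces 4 (the leftmost entry greater than 2); 4 is bumped to row 3. 4 starts a new row 3. The new tableau is [[1, 3], [2], [4]].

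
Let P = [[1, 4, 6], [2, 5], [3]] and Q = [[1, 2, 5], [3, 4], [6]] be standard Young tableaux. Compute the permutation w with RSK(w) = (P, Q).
Reverse the RSK construction: for i from n down to 1, find the cell of Q containing i, remove the entry at that cell from P, and reverse-bump it up through P; the value ejected from row 1 is w(i).

Step i=6: Q has 6 at row 3, column 1; remove 3 from row 3 of P and reverse-bump: 3 enters row 2 and ejects 2; 2 enters row 1 and ejects 1. So w(6) = 1. P is now [[2, 4, 6], [3, 5]].
Step i=5: Q has 5 at row 1, column 3; remove that cell from P, ejecting 6. So w(5) = 6. P is now [[2, 4], [3, 5]].
Step i=4: Q has 4 at row 2, column 2; remove 5 from row 2 of P and reverse-bump: 5 enters row 1 and ejects 4. So w(4) = 4. P is now [[2, 5], [3]].
Step i=3: Q has 3 at row 2, column 1; remove 3 from row 2 of P and reverse-bump: 3 enters row 1 and ejects 2. So w(3) = 2. P is now [[3, 5]].
Step i=2: Q has 2 at row 1, column 2; remove that cell from P, ejecting 5. So w(2) = 5. P is now [[3]].
Step i=1: Q has 1 at row 1, column 1; remove that cell from P, ejecting 3. So w(1) = 3. P is now [].

So w = 3 5 2 4 6 1.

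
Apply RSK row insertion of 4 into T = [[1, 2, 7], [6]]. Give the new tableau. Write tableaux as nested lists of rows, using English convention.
In row 1, 4 replaces 7 (the leftmost entry greater than 4); 7 is bumped to row 2. 7 is appended to row 2. The new tableau is [[1, 2, 4], [6, 7]].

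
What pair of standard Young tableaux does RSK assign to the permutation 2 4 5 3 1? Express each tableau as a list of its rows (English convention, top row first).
Insert each entry of the permutation into P by Schensted row insertion, recording in Q the position of each new cell.

Insert 2: appended to row 1. P = [[2]], Q = [[1]].
Insert 4: appended to row 1. P = [[2, 4]], Q = [[1, 2]].
Insert 5: appended to row 1. P = [[2, 4, 5]], Q = [[1, 2, 3]].
Insert 3: 3 bumps 4 from row 1; 4 starts row 2. P = [[2, 3, 5], [4]], Q = [[1, 2, 3], [4]].
Insert 1: 1 bumps 2 from row 1; 2 bumps 4 from row 2; 4 starts row 3. P = [[1, 3, 5], [2], [4]], Q = [[1, 2, 3], [4], [5]].

So P = [[1, 3, 5], [2], [4]], Q = [[1, 2, 3], [4], [5]].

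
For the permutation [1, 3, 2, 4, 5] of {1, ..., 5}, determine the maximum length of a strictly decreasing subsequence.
2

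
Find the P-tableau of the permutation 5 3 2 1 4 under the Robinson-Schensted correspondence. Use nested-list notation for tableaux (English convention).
Insert 5: appended to row 1. P = [[5]].
Insert 3: 3 bumps 5 from row 1; 5 starts row 2. P = [[3], [5]].
Insert 2: 2 bumps 3 from row 1; 3 bumps 5 from row 2; 5 starts row 3. P = [[2], [3], [5]].
Insert 1: 1 bumps 2 from row 1; 2 bumps 3 from row 2; 3 bumps 5 from row 3; 5 starts row 4. P = [[1], [2], [3], [5]].
Insert 4: appended to row 1. P = [[1, 4], [2], [3], [5]].

So P = [[1, 4], [2], [3], [5]].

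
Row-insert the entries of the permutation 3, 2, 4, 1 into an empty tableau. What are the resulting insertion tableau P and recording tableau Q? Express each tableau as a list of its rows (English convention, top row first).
P = [[1, 4], [2], [3]], Q = [[1, 3], [2], [4]]

Insert each entry of the permutation into P by Schensted row insertion, recording in Q the position of each new cell.

Insert 3: appended to row 1. P = [[3]].
Insert 2: 2 bumps 3 from row 1; 3 starts row 2. P = [[2], [3]].
Insert 4: appended to row 1. P = [[2, 4], [3]].
Insert 1: 1 bumps 2 from row 1; 2 bumps 3 from row 2; 3 starts row 3. P = [[1, 4], [2], [3]].

So P = [[1, 4], [2], [3]], Q = [[1, 3], [2], [4]].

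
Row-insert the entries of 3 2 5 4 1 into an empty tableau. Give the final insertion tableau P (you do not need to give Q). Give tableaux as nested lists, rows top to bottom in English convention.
P = [[1, 4], [2, 5], [3]]

Insert 3: appended to row 1. P = [[3]].
Insert 2: 2 bumps 3 from row 1; 3 starts row 2. P = [[2], [3]].
Insert 5: appended to row 1. P = [[2, 5], [3]].
Insert 4: 4 bumps 5 from row 1; 5 appends to row 2. P = [[2, 4], [3, 5]].
Insert 1: 1 bumps 2 from row 1; 2 bumps 3 from row 2; 3 starts row 3. P = [[1, 4], [2, 5], [3]].

So P = [[1, 4], [2, 5], [3]].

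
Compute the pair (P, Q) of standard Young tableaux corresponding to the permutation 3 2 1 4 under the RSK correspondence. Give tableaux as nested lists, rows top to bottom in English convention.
Insert each entry of the permutation into P by Schensted row insertion, recording in Q the position of each new cell.

Insert 3: appended to row 1. P = [[3]], Q = [[1]].
Insert 2: 2 bumps 3 from row 1; 3 starts row 2. P = [[2], [3]], Q = [[1], [2]].
Insert 1: 1 bumps 2 from row 1; 2 bumps 3 from row 2; 3 starts row 3. P = [[1], [2], [3]], Q = [[1], [2], [3]].
Insert 4: appended to row 1. P = [[1, 4], [2], [3]], Q = [[1, 4], [2], [3]].

So P = [[1, 4], [2], [3]], Q = [[1, 4], [2], [3]].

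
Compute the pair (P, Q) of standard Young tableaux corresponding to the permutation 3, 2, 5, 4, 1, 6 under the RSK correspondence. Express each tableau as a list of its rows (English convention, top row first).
Insert each entry of the permutation into P by Schensted row insertion, recording in Q the position of each new cell.

After inserting 3: P = [[3]].
After inserting 2: P = [[2], [3]].
After inserting 5: P = [[2, 5], [3]].
After inserting 4: P = [[2, 4], [3, 5]].
After inserting 1: P = [[1, 4], [2, 5], [3]].
After inserting 6: P = [[1, 4, 6], [2, 5], [3]].

So P = [[1, 4, 6], [2, 5], [3]], Q = [[1, 3, 6], [2, 4], [5]].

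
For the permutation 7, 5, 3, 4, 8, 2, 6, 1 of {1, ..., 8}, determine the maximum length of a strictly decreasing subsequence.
5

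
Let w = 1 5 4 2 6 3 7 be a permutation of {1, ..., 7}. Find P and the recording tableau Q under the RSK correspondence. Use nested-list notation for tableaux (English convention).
P = [[1, 2, 3, 7], [4, 6], [5]], Q = [[1, 2, 5, 7], [3, 6], [4]]

Insert each entry of the permutation into P by Schensted row insertion, recording in Q the position of each new cell.

Insert 1: appended to row 1. P = [[1]].
Insert 5: appended to row 1. P = [[1, 5]].
Insert 4: 4 bumps 5 from row 1; 5 starts row 2. P = [[1, 4], [5]].
Insert 2: 2 bumps 4 from row 1; 4 bumps 5 from row 2; 5 starts row 3. P = [[1, 2], [4], [5]].
Insert 6: appended to row 1. P = [[1, 2, 6], [4], [5]].
Insert 3: 3 bumps 6 from row 1; 6 appends to row 2. P = [[1, 2, 3], [4, 6], [5]].
Insert 7: appended to row 1. P = [[1, 2, 3, 7], [4, 6], [5]].

So P = [[1, 2, 3, 7], [4, 6], [5]], Q = [[1, 2, 5, 7], [3, 6], [4]].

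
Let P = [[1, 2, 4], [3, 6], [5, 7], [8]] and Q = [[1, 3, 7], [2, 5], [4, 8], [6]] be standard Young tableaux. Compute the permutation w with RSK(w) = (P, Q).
8 5 7 1 3 2 6 4

Reverse the RSK construction: for i from n down to 1, find the cell of Q containing i, remove the entry at that cell from P, and reverse-bump it up through P; the value ejected from row 1 is w(i).

Step i=8: Q has 8 at row 3, column 2; remove 7 from row 3 of P and reverse-bump: 7 enters row 2 and ejects 6; 6 enters row 1 and ejects 4. So w(8) = 4. P is now [[1, 2, 6], [3, 7], [5], [8]].
Step i=7: Q has 7 at row 1, column 3; remove that cell from P, ejecting 6. So w(7) = 6. P is now [[1, 2], [3, 7], [5], [8]].
Step i=6: Q has 6 at row 4, column 1; remove 8 from row 4 of P and reverse-bump: 8 enters row 3 and ejects 5; 5 enters row 2 and ejects 3; 3 enters row 1 and ejects 2. So w(6) = 2. P is now [[1, 3], [5, 7], [8]].
Step i=5: Q has 5 at row 2, column 2; remove 7 from row 2 of P and reverse-bump: 7 enters row 1 and ejects 3. So w(5) = 3. P is now [[1, 7], [5], [8]].
Step i=4: Q has 4 at row 3, column 1; remove 8 from row 3 of P and reverse-bump: 8 enters row 2 and ejects 5; 5 enters row 1 and ejects 1. So w(4) = 1. P is now [[5, 7], [8]].
Step i=3: Q has 3 at row 1, column 2; remove that cell from P, ejecting 7. So w(3) = 7. P is now [[5], [8]].
Step i=2: Q has 2 at row 2, column 1; remove 8 from row 2 of P and reverse-bump: 8 enters row 1 and ejects 5. So w(2) = 5. P is now [[8]].
Step i=1: Q has 1 at row 1, column 1; remove that cell from P, ejecting 8. So w(1) = 8. P is now [].

So w = 8 5 7 1 3 2 6 4.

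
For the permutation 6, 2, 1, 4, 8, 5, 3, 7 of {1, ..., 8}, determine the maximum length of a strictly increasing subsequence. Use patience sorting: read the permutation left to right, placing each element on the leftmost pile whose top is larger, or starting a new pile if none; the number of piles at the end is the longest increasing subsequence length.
4

6: new pile. tops = [6]
2: onto pile 1 (replacing 6). tops = [2]
1: onto pile 1 (replacing 2). tops = [1]
4: new pile. tops = [1, 4]
8: new pile. tops = [1, 4, 8]
5: onto pile 3 (replacing 8). tops = [1, 4, 5]
3: onto pile 2 (replacing 4). tops = [1, 3, 5]
7: new pile. tops = [1, 3, 5, 7]

4 piles, so the longest increasing subsequence has length 4.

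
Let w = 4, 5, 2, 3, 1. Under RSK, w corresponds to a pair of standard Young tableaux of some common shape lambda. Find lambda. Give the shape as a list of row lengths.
[2, 2, 1]

Row-insert each entry into an empty tableau.

After inserting 4: P = [[4]].
After inserting 5: P = [[4, 5]].
After inserting 2: P = [[2, 5], [4]].
After inserting 3: P = [[2, 3], [4, 5]].
After inserting 1: P = [[1, 3], [2, 5], [4]].

The final insertion tableau P = [[1, 3], [2, 5], [4]] has shape [2, 2, 1].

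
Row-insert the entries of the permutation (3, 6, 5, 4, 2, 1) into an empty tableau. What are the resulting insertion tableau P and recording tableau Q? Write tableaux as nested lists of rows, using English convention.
Insert each entry of the permutation into P by Schensted row insertion, recording in Q the position of each new cell.

Insert 3: appended to row 1. P = [[3]].
Insert 6: appended to row 1. P = [[3, 6]].
Insert 5: 5 bumps 6 from row 1; 6 starts row 2. P = [[3, 5], [6]].
Insert 4: 4 bumps 5 from row 1; 5 bumps 6 from row 2; 6 starts row 3. P = [[3, 4], [5], [6]].
Insert 2: 2 bumps 3 from row 1; 3 bumps 5 from row 2; 5 bumps 6 from row 3; 6 starts row 4. P = [[2, 4], [3], [5], [6]].
Insert 1: 1 bumps 2 from row 1; 2 bumps 3 from row 2; 3 bumps 5 from row 3; 5 bumps 6 from row 4; 6 starts row 5. P = [[1, 4], [2], [3], [5], [6]].

So P = [[1, 4], [2], [3], [5], [6]], Q = [[1, 2], [3], [4], [5], [6]].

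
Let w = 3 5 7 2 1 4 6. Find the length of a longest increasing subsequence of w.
3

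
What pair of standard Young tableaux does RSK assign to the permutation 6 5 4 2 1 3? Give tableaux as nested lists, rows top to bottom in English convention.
Insert each entry of the permutation into P by Schensted row insertion, recording in Q the position of each new cell.

Insert 6: appended to row 1. P = [[6]].
Insert 5: 5 bumps 6 from row 1; 6 starts row 2. P = [[5], [6]].
Insert 4: 4 bumps 5 from row 1; 5 bumps 6 from row 2; 6 starts row 3. P = [[4], [5], [6]].
Insert 2: 2 bumps 4 from row 1; 4 bumps 5 from row 2; 5 bumps 6 from row 3; 6 starts row 4. P = [[2], [4], [5], [6]].
Insert 1: 1 bumps 2 from row 1; 2 bumps 4 from row 2; 4 bumps 5 from row 3; 5 bumps 6 from row 4; 6 starts row 5. P = [[1], [2], [4], [5], [6]].
Insert 3: appended to row 1. P = [[1, 3], [2], [4], [5], [6]].

So P = [[1, 3], [2], [4], [5], [6]], Q = [[1, 6], [2], [3], [4], [5]].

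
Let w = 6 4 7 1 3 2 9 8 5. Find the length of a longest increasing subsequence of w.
3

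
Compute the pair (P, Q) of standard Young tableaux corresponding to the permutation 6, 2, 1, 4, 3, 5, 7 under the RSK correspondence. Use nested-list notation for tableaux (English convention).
P = [[1, 3, 5, 7], [2, 4], [6]], Q = [[1, 4, 6, 7], [2, 5], [3]]

Insert each entry of the permutation into P by Schensted row insertion, recording in Q the position of each new cell.

Insert 6: appended to row 1. P = [[6]].
Insert 2: 2 bumps 6 from row 1; 6 starts row 2. P = [[2], [6]].
Insert 1: 1 bumps 2 from row 1; 2 bumps 6 from row 2; 6 starts row 3. P = [[1], [2], [6]].
Insert 4: appended to row 1. P = [[1, 4], [2], [6]].
Insert 3: 3 bumps 4 from row 1; 4 appends to row 2. P = [[1, 3], [2, 4], [6]].
Insert 5: appended to row 1. P = [[1, 3, 5], [2, 4], [6]].
Insert 7: appended to row 1. P = [[1, 3, 5, 7], [2, 4], [6]].

So P = [[1, 3, 5, 7], [2, 4], [6]], Q = [[1, 4, 6, 7], [2, 5], [3]].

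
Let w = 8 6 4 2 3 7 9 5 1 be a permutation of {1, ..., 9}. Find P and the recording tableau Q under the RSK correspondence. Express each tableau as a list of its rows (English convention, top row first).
P = [[1, 3, 5, 9], [2, 7], [4], [6], [8]], Q = [[1, 5, 6, 7], [2, 8], [3], [4], [9]]

Insert each entry of the permutation into P by Schensted row insertion, recording in Q the position of each new cell.

Insert 8: appended to row 1. P = [[8]].
Insert 6: 6 bumps 8 from row 1; 8 starts row 2. P = [[6], [8]].
Insert 4: 4 bumps 6 from row 1; 6 bumps 8 from row 2; 8 starts row 3. P = [[4], [6], [8]].
Insert 2: 2 bumps 4 from row 1; 4 bumps 6 from row 2; 6 bumps 8 from row 3; 8 starts row 4. P = [[2], [4], [6], [8]].
Insert 3: appended to row 1. P = [[2, 3], [4], [6], [8]].
Insert 7: appended to row 1. P = [[2, 3, 7], [4], [6], [8]].
Insert 9: appended to row 1. P = [[2, 3, 7, 9], [4], [6], [8]].
Insert 5: 5 bumps 7 from row 1; 7 appends to row 2. P = [[2, 3, 5, 9], [4, 7], [6], [8]].
Insert 1: 1 bumps 2 from row 1; 2 bumps 4 from row 2; 4 bumps 6 from row 3; 6 bumps 8 from row 4; 8 starts row 5. P = [[1, 3, 5, 9], [2, 7], [4], [6], [8]].

So P = [[1, 3, 5, 9], [2, 7], [4], [6], [8]], Q = [[1, 5, 6, 7], [2, 8], [3], [4], [9]].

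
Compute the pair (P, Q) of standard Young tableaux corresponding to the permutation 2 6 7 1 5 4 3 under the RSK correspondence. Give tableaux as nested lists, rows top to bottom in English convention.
P = [[1, 3, 7], [2, 4], [5], [6]], Q = [[1, 2, 3], [4, 5], [6], [7]]

Insert each entry of the permutation into P by Schensted row insertion, recording in Q the position of each new cell.

Insert 2: appended to row 1. P = [[2]].
Insert 6: appended to row 1. P = [[2, 6]].
Insert 7: appended to row 1. P = [[2, 6, 7]].
Insert 1: 1 bumps 2 from row 1; 2 starts row 2. P = [[1, 6, 7], [2]].
Insert 5: 5 bumps 6 from row 1; 6 appends to row 2. P = [[1, 5, 7], [2, 6]].
Insert 4: 4 bumps 5 from row 1; 5 bumps 6 from row 2; 6 starts row 3. P = [[1, 4, 7], [2, 5], [6]].
Insert 3: 3 bumps 4 from row 1; 4 bumps 5 from row 2; 5 bumps 6 from row 3; 6 starts row 4. P = [[1, 3, 7], [2, 4], [5], [6]].

So P = [[1, 3, 7], [2, 4], [5], [6]], Q = [[1, 2, 3], [4, 5], [6], [7]].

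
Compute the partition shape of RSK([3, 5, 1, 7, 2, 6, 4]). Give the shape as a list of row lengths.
Row-insert each entry into an empty tableau.

After inserting 3: P = [[3]].
After inserting 5: P = [[3, 5]].
After inserting 1: P = [[1, 5], [3]].
After inserting 7: P = [[1, 5, 7], [3]].
After inserting 2: P = [[1, 2, 7], [3, 5]].
After inserting 6: P = [[1, 2, 6], [3, 5, 7]].
After inserting 4: P = [[1, 2, 4], [3, 5, 6], [7]].

The final insertion tableau P = [[1, 2, 4], [3, 5, 6], [7]] has shape [3, 3, 1].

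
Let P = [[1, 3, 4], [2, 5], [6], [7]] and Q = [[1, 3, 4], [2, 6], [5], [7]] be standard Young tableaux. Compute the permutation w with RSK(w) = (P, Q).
7 2 3 6 1 5 4

Reverse RSK: for i = n, n-1, ..., 1, locate i in Q, remove the corresponding corner cell from P, and reverse-bump its entry up through P; the value ejected from row 1 is w(i).

So w = 7 2 3 6 1 5 4.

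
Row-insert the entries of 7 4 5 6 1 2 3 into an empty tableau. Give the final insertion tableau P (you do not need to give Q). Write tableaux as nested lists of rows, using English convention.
Insert 7: appended to row 1. P = [[7]].
Insert 4: 4 bumps 7 from row 1; 7 starts row 2. P = [[4], [7]].
Insert 5: appended to row 1. P = [[4, 5], [7]].
Insert 6: appended to row 1. P = [[4, 5, 6], [7]].
Insert 1: 1 bumps 4 from row 1; 4 bumps 7 from row 2; 7 starts row 3. P = [[1, 5, 6], [4], [7]].
Insert 2: 2 bumps 5 from row 1; 5 appends to row 2. P = [[1, 2, 6], [4, 5], [7]].
Insert 3: 3 bumps 6 from row 1; 6 appends to row 2. P = [[1, 2, 3], [4, 5, 6], [7]].

So P = [[1, 2, 3], [4, 5, 6], [7]].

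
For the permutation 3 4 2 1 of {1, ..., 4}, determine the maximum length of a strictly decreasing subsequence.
3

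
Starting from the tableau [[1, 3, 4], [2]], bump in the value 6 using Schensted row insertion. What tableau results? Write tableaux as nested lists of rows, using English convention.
6 is larger than every entry of row 1, so it is appended to row 1. The new tableau is [[1, 3, 4, 6], [2]].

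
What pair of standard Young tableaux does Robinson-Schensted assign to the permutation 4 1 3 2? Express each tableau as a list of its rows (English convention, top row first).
P = [[1, 2], [3], [4]], Q = [[1, 3], [2], [4]]

Insert each entry of the permutation into P by Schensted row insertion, recording in Q the position of each new cell.

Insert 4: appended to row 1. P = [[4]], Q = [[1]].
Insert 1: 1 bumps 4 from row 1; 4 starts row 2. P = [[1], [4]], Q = [[1], [2]].
Insert 3: appended to row 1. P = [[1, 3], [4]], Q = [[1, 3], [2]].
Insert 2: 2 bumps 3 from row 1; 3 bumps 4 from row 2; 4 starts row 3. P = [[1, 2], [3], [4]], Q = [[1, 3], [2], [4]].

So P = [[1, 2], [3], [4]], Q = [[1, 3], [2], [4]].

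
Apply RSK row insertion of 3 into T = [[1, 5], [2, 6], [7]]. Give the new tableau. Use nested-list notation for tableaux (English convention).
In row 1, 3 replaces 5 (the leftmost entry greater than 3); 5 is bumped to row 2. In row 2, 5 replaces 6 (the leftmost entry greater than 5); 6 is bumped to row 3. In row 3, 6 replaces 7 (the leftmost entry greater than 6); 7 is bumped to row 4. 7 starts a new row 4. The new tableau is [[1, 3], [2, 5], [6], [7]].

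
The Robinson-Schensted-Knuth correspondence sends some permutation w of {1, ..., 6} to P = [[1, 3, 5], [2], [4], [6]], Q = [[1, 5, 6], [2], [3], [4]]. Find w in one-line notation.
6 4 2 1 3 5

Reverse the RSK construction: for i from n down to 1, find the cell of Q containing i, remove the entry at that cell from P, and reverse-bump it up through P; the value ejected from row 1 is w(i).

Step i=6: Q has 6 at row 1, column 3; remove that cell from P, ejecting 5. So w(6) = 5. P is now [[1, 3], [2], [4], [6]].
Step i=5: Q has 5 at row 1, column 2; remove that cell from P, ejecting 3. So w(5) = 3. P is now [[1], [2], [4], [6]].
Step i=4: Q has 4 at row 4, column 1; remove 6 from row 4 of P and reverse-bump: 6 enters row 3 and ejects 4; 4 enters row 2 and ejects 2; 2 enters row 1 and ejects 1. So w(4) = 1. P is now [[2], [4], [6]].
Step i=3: Q has 3 at row 3, column 1; remove 6 from row 3 of P and reverse-bump: 6 enters row 2 and ejects 4; 4 enters row 1 and ejects 2. So w(3) = 2. P is now [[4], [6]].
Step i=2: Q has 2 at row 2, column 1; remove 6 from row 2 of P and reverse-bump: 6 enters row 1 and ejects 4. So w(2) = 4. P is now [[6]].
Step i=1: Q has 1 at row 1, column 1; remove that cell from P, ejecting 6. So w(1) = 6. P is now [].

So w = 6 4 2 1 3 5.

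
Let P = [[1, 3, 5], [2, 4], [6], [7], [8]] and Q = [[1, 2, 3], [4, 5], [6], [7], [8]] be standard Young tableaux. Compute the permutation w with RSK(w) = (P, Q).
Reverse the RSK construction: for i from n down to 1, find the cell of Q containing i, remove the entry at that cell from P, and reverse-bump it up through P; the value ejected from row 1 is w(i).

Step i=8: Q has 8 at row 5, column 1; remove 8 from row 5 of P and reverse-bump: 8 enters row 4 and ejects 7; 7 enters row 3 and ejects 6; 6 enters row 2 and ejects 4; 4 enters row 1 and ejects 3. So w(8) = 3. P is now [[1, 4, 5], [2, 6], [7], [8]].
Step i=7: Q has 7 at row 4, column 1; remove 8 from row 4 of P and reverse-bump: 8 enters row 3 and ejects 7; 7 enters row 2 and ejects 6; 6 enters row 1 and ejects 5. So w(7) = 5. P is now [[1, 4, 6], [2, 7], [8]].
Step i=6: Q has 6 at row 3, column 1; remove 8 from row 3 of P and reverse-bump: 8 enters row 2 and ejects 7; 7 enters row 1 and ejects 6. So w(6) = 6. P is now [[1, 4, 7], [2, 8]].
Step i=5: Q has 5 at row 2, column 2; remove 8 from row 2 of P and reverse-bump: 8 enters row 1 and ejects 7. So w(5) = 7. P is now [[1, 4, 8], [2]].
Step i=4: Q has 4 at row 2, column 1; remove 2 from row 2 of P and reverse-bump: 2 enters row 1 and ejects 1. So w(4) = 1. P is now [[2, 4, 8]].
Step i=3: Q has 3 at row 1, column 3; remove that cell from P, ejecting 8. So w(3) = 8. P is now [[2, 4]].
Step i=2: Q has 2 at row 1, column 2; remove that cell from P, ejecting 4. So w(2) = 4. P is now [[2]].
Step i=1: Q has 1 at row 1, column 1; remove that cell from P, ejecting 2. So w(1) = 2. P is now [].

So w = 2 4 8 1 7 6 5 3.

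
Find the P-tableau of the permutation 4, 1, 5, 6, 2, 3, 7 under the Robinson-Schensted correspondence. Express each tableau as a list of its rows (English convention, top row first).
After inserting 4: P = [[4]].
After inserting 1: P = [[1], [4]].
After inserting 5: P = [[1, 5], [4]].
After inserting 6: P = [[1, 5, 6], [4]].
After inserting 2: P = [[1, 2, 6], [4, 5]].
After inserting 3: P = [[1, 2, 3], [4, 5, 6]].
After inserting 7: P = [[1, 2, 3, 7], [4, 5, 6]].

So P = [[1, 2, 3, 7], [4, 5, 6]].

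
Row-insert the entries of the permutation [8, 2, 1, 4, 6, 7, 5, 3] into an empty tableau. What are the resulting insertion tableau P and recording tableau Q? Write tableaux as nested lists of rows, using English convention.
Insert each entry of the permutation into P by Schensted row insertion, recording in Q the position of each new cell.

Insert 8: appended to row 1. P = [[8]].
Insert 2: 2 bumps 8 from row 1; 8 starts row 2. P = [[2], [8]].
Insert 1: 1 bumps 2 from row 1; 2 bumps 8 from row 2; 8 starts row 3. P = [[1], [2], [8]].
Insert 4: appended to row 1. P = [[1, 4], [2], [8]].
Insert 6: appended to row 1. P = [[1, 4, 6], [2], [8]].
Insert 7: appended to row 1. P = [[1, 4, 6, 7], [2], [8]].
Insert 5: 5 bumps 6 from row 1; 6 appends to row 2. P = [[1, 4, 5, 7], [2, 6], [8]].
Insert 3: 3 bumps 4 from row 1; 4 bumps 6 from row 2; 6 bumps 8 from row 3; 8 starts row 4. P = [[1, 3, 5, 7], [2, 4], [6], [8]].

So P = [[1, 3, 5, 7], [2, 4], [6], [8]], Q = [[1, 4, 5, 6], [2, 7], [3], [8]].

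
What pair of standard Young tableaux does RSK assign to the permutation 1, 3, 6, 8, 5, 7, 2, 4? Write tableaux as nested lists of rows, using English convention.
P = [[1, 2, 4, 7], [3, 5], [6, 8]], Q = [[1, 2, 3, 4], [5, 6], [7, 8]]

Insert each entry of the permutation into P by Schensted row insertion, recording in Q the position of each new cell.

Insert 1: appended to row 1. P = [[1]].
Insert 3: appended to row 1. P = [[1, 3]].
Insert 6: appended to row 1. P = [[1, 3, 6]].
Insert 8: appended to row 1. P = [[1, 3, 6, 8]].
Insert 5: 5 bumps 6 from row 1; 6 starts row 2. P = [[1, 3, 5, 8], [6]].
Insert 7: 7 bumps 8 from row 1; 8 appends to row 2. P = [[1, 3, 5, 7], [6, 8]].
Insert 2: 2 bumps 3 from row 1; 3 bumps 6 from row 2; 6 starts row 3. P = [[1, 2, 5, 7], [3, 8], [6]].
Insert 4: 4 bumps 5 from row 1; 5 bumps 8 from row 2; 8 appends to row 3. P = [[1, 2, 4, 7], [3, 5], [6, 8]].

So P = [[1, 2, 4, 7], [3, 5], [6, 8]], Q = [[1, 2, 3, 4], [5, 6], [7, 8]].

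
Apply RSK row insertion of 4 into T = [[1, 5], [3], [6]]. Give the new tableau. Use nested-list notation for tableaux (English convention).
[[1, 4], [3, 5], [6]]

In row 1, 4 replaces 5 (the leftmost entry greater than 4); 5 is bumped to row 2. 5 is appended to row 2. The new tableau is [[1, 4], [3, 5], [6]].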